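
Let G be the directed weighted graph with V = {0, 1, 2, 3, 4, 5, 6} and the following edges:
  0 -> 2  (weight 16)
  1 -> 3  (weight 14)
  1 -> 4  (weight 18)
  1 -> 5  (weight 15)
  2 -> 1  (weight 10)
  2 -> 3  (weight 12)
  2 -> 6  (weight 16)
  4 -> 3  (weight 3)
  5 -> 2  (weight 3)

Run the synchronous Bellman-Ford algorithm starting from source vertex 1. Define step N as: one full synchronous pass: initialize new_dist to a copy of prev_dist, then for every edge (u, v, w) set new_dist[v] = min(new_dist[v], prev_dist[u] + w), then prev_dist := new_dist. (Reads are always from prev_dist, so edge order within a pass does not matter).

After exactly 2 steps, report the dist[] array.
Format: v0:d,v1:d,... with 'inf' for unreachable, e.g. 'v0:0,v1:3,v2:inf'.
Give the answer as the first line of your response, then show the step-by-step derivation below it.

v0:inf,v1:0,v2:18,v3:14,v4:18,v5:15,v6:inf

step 1: dist = v0:inf,v1:0,v2:inf,v3:14,v4:18,v5:15,v6:inf
step 2: dist = v0:inf,v1:0,v2:18,v3:14,v4:18,v5:15,v6:inf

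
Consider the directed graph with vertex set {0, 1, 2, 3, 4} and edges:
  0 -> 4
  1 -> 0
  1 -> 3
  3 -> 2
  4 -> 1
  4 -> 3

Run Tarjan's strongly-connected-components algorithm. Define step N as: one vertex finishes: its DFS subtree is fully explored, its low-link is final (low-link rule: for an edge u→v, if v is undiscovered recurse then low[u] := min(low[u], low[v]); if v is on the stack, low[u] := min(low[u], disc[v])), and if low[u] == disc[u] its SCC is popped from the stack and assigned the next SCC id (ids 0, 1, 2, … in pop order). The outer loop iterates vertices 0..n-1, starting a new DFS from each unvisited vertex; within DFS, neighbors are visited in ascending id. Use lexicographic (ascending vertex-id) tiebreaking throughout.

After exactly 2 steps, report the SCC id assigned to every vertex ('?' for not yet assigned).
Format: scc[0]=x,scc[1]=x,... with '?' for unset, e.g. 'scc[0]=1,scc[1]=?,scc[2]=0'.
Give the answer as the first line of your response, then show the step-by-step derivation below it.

scc[0]=?,scc[1]=?,scc[2]=0,scc[3]=1,scc[4]=?

step 1: low=(low[0]=0,low[1]=0,low[2]=4,low[3]=3,low[4]=1); scc=(scc[0]=?,scc[1]=?,scc[2]=0,scc[3]=?,scc[4]=?)
step 2: low=(low[0]=0,low[1]=0,low[2]=4,low[3]=3,low[4]=1); scc=(scc[0]=?,scc[1]=?,scc[2]=0,scc[3]=1,scc[4]=?)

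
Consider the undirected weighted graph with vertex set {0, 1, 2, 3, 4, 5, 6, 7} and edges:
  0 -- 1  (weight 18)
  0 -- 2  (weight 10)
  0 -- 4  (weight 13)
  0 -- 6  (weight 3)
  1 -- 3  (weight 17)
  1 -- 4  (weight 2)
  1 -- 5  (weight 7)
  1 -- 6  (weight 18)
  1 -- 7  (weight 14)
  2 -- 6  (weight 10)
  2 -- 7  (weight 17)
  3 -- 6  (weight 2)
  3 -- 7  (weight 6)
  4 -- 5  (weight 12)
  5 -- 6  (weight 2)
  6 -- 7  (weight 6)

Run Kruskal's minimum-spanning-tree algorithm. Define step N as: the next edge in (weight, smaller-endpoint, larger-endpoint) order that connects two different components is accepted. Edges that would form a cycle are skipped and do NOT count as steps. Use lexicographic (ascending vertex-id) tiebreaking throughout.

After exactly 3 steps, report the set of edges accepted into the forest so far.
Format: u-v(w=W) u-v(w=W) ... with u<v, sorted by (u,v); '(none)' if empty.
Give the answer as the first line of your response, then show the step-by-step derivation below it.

1-4(w=2) 3-6(w=2) 5-6(w=2)

step 1: add edge 1-4 (w=2); MST = {1-4(w=2)}
step 2: add edge 3-6 (w=2); MST = {1-4(w=2) 3-6(w=2)}
step 3: add edge 5-6 (w=2); MST = {1-4(w=2) 3-6(w=2) 5-6(w=2)}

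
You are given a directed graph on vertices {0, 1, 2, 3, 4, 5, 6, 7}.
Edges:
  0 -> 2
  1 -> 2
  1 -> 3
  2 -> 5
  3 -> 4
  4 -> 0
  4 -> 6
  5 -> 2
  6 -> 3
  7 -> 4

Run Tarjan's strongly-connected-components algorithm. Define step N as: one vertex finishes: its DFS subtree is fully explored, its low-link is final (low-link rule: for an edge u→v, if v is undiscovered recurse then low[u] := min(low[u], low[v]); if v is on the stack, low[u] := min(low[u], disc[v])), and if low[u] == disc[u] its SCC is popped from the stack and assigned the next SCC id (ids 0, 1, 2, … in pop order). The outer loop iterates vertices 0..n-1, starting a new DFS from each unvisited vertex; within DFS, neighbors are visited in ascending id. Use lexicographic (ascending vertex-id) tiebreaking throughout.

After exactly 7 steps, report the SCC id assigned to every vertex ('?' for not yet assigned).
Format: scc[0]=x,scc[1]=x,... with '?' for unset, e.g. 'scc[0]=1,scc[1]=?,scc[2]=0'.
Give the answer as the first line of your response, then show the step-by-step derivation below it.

scc[0]=1,scc[1]=3,scc[2]=0,scc[3]=2,scc[4]=2,scc[5]=0,scc[6]=2,scc[7]=?

step 1: low=(low[0]=0,low[1]=?,low[2]=1,low[3]=?,low[4]=?,low[5]=1,low[6]=?,low[7]=?); scc=(scc[0]=?,scc[1]=?,scc[2]=?,scc[3]=?,scc[4]=?,scc[5]=?,scc[6]=?,scc[7]=?)
step 2: low=(low[0]=0,low[1]=?,low[2]=1,low[3]=?,low[4]=?,low[5]=1,low[6]=?,low[7]=?); scc=(scc[0]=?,scc[1]=?,scc[2]=0,scc[3]=?,scc[4]=?,scc[5]=0,scc[6]=?,scc[7]=?)
step 3: low=(low[0]=0,low[1]=?,low[2]=1,low[3]=?,low[4]=?,low[5]=1,low[6]=?,low[7]=?); scc=(scc[0]=1,scc[1]=?,scc[2]=0,scc[3]=?,scc[4]=?,scc[5]=0,scc[6]=?,scc[7]=?)
step 4: low=(low[0]=0,low[1]=3,low[2]=1,low[3]=4,low[4]=5,low[5]=1,low[6]=4,low[7]=?); scc=(scc[0]=1,scc[1]=?,scc[2]=0,scc[3]=?,scc[4]=?,scc[5]=0,scc[6]=?,scc[7]=?)
step 5: low=(low[0]=0,low[1]=3,low[2]=1,low[3]=4,low[4]=4,low[5]=1,low[6]=4,low[7]=?); scc=(scc[0]=1,scc[1]=?,scc[2]=0,scc[3]=?,scc[4]=?,scc[5]=0,scc[6]=?,scc[7]=?)
step 6: low=(low[0]=0,low[1]=3,low[2]=1,low[3]=4,low[4]=4,low[5]=1,low[6]=4,low[7]=?); scc=(scc[0]=1,scc[1]=?,scc[2]=0,scc[3]=2,scc[4]=2,scc[5]=0,scc[6]=2,scc[7]=?)
step 7: low=(low[0]=0,low[1]=3,low[2]=1,low[3]=4,low[4]=4,low[5]=1,low[6]=4,low[7]=?); scc=(scc[0]=1,scc[1]=3,scc[2]=0,scc[3]=2,scc[4]=2,scc[5]=0,scc[6]=2,scc[7]=?)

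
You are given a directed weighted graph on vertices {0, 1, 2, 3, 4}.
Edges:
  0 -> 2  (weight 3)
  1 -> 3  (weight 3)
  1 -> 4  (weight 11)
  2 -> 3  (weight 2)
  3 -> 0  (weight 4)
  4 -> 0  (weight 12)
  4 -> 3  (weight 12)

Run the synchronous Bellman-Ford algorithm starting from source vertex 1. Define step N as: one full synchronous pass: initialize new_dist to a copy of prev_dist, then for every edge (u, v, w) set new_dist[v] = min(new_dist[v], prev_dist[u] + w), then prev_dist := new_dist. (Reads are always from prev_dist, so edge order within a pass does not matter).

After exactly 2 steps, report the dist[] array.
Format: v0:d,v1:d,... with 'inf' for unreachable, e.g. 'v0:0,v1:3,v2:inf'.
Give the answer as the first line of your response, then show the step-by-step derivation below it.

v0:7,v1:0,v2:inf,v3:3,v4:11

step 1: dist = v0:inf,v1:0,v2:inf,v3:3,v4:11
step 2: dist = v0:7,v1:0,v2:inf,v3:3,v4:11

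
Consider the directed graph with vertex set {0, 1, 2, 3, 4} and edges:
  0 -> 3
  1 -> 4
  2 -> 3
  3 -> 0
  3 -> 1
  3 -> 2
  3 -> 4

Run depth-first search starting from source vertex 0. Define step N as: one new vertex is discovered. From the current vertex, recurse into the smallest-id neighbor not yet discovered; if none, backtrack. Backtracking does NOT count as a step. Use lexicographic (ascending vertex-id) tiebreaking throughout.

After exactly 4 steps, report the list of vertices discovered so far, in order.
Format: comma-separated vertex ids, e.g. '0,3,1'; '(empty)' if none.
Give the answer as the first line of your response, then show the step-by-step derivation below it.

0,3,1,4

step 1: discover 0; path=0; order=0
step 2: discover 3; path=0>3; order=0,3
step 3: discover 1; path=0>3>1; order=0,3,1
step 4: discover 4; path=0>3>1>4; order=0,3,1,4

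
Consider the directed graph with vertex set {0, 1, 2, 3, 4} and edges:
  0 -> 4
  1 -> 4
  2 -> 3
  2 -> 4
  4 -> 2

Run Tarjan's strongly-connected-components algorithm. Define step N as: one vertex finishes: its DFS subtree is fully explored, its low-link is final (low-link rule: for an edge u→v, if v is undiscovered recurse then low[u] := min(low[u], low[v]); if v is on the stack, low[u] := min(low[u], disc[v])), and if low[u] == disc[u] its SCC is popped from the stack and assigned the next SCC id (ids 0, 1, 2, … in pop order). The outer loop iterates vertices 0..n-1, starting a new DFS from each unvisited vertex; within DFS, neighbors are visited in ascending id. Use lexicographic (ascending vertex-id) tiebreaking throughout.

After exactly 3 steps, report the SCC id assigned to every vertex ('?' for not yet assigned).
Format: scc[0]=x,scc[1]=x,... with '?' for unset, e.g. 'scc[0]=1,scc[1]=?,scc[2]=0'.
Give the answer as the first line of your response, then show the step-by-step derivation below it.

scc[0]=?,scc[1]=?,scc[2]=1,scc[3]=0,scc[4]=1

step 1: low=(low[0]=0,low[1]=?,low[2]=2,low[3]=3,low[4]=1); scc=(scc[0]=?,scc[1]=?,scc[2]=?,scc[3]=0,scc[4]=?)
step 2: low=(low[0]=0,low[1]=?,low[2]=1,low[3]=3,low[4]=1); scc=(scc[0]=?,scc[1]=?,scc[2]=?,scc[3]=0,scc[4]=?)
step 3: low=(low[0]=0,low[1]=?,low[2]=1,low[3]=3,low[4]=1); scc=(scc[0]=?,scc[1]=?,scc[2]=1,scc[3]=0,scc[4]=1)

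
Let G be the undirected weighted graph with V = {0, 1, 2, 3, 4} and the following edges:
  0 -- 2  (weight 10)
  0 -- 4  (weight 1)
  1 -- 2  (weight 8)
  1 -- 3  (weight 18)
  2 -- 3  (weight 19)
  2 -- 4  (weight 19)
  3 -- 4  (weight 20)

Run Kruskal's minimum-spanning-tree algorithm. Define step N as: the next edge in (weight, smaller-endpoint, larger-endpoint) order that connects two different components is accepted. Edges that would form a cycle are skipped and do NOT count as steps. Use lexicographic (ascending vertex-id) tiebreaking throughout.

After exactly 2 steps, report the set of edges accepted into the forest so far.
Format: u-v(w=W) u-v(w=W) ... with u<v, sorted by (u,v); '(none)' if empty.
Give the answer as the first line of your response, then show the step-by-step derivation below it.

0-4(w=1) 1-2(w=8)

step 1: add edge 0-4 (w=1); MST = {0-4(w=1)}
step 2: add edge 1-2 (w=8); MST = {0-4(w=1) 1-2(w=8)}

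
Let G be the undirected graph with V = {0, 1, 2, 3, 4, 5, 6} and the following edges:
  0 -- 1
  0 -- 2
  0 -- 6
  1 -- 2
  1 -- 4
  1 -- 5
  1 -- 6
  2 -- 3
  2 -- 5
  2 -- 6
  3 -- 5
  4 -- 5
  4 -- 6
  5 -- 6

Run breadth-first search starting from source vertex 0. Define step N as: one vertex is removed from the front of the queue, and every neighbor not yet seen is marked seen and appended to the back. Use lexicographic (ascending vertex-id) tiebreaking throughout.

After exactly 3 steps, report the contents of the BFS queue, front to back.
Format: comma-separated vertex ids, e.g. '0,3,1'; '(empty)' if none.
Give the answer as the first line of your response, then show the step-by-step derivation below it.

6,4,5,3

step 1: dequeue 0; queue=[1,2,6]; order=0
step 2: dequeue 1; queue=[2,6,4,5]; order=0,1
step 3: dequeue 2; queue=[6,4,5,3]; order=0,1,2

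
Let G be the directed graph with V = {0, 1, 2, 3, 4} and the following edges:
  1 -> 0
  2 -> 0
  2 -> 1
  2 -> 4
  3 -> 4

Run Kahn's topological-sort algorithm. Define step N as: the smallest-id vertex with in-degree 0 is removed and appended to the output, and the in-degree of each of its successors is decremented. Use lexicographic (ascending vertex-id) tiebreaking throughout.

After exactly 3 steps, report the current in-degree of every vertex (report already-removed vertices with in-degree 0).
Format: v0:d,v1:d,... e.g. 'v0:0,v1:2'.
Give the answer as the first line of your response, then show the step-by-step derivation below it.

v0:0,v1:0,v2:0,v3:0,v4:1

step 1: output 2; order=[2]; indeg=(1,0,0,0,1)
step 2: output 1; order=[2,1]; indeg=(0,0,0,0,1)
step 3: output 0; order=[2,1,0]; indeg=(0,0,0,0,1)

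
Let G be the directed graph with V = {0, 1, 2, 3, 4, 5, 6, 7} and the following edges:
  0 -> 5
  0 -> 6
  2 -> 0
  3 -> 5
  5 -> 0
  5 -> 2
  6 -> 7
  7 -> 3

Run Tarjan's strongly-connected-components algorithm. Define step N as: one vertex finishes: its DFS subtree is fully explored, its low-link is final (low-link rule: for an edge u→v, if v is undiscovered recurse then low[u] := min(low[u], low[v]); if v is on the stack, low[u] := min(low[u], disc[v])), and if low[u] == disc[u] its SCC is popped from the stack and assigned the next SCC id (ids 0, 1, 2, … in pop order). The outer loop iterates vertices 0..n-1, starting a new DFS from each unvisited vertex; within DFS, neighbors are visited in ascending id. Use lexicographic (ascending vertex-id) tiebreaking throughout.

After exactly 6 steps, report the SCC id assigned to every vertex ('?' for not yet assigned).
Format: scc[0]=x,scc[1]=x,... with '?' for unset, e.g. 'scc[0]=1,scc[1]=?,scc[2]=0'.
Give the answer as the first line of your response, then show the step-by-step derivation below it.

scc[0]=0,scc[1]=?,scc[2]=0,scc[3]=0,scc[4]=?,scc[5]=0,scc[6]=0,scc[7]=0

step 1: low=(low[0]=0,low[1]=?,low[2]=0,low[3]=?,low[4]=?,low[5]=0,low[6]=?,low[7]=?); scc=(scc[0]=?,scc[1]=?,scc[2]=?,scc[3]=?,scc[4]=?,scc[5]=?,scc[6]=?,scc[7]=?)
step 2: low=(low[0]=0,low[1]=?,low[2]=0,low[3]=?,low[4]=?,low[5]=0,low[6]=?,low[7]=?); scc=(scc[0]=?,scc[1]=?,scc[2]=?,scc[3]=?,scc[4]=?,scc[5]=?,scc[6]=?,scc[7]=?)
step 3: low=(low[0]=0,low[1]=?,low[2]=0,low[3]=1,low[4]=?,low[5]=0,low[6]=3,low[7]=4); scc=(scc[0]=?,scc[1]=?,scc[2]=?,scc[3]=?,scc[4]=?,scc[5]=?,scc[6]=?,scc[7]=?)
step 4: low=(low[0]=0,low[1]=?,low[2]=0,low[3]=1,low[4]=?,low[5]=0,low[6]=3,low[7]=1); scc=(scc[0]=?,scc[1]=?,scc[2]=?,scc[3]=?,scc[4]=?,scc[5]=?,scc[6]=?,scc[7]=?)
step 5: low=(low[0]=0,low[1]=?,low[2]=0,low[3]=1,low[4]=?,low[5]=0,low[6]=1,low[7]=1); scc=(scc[0]=?,scc[1]=?,scc[2]=?,scc[3]=?,scc[4]=?,scc[5]=?,scc[6]=?,scc[7]=?)
step 6: low=(low[0]=0,low[1]=?,low[2]=0,low[3]=1,low[4]=?,low[5]=0,low[6]=1,low[7]=1); scc=(scc[0]=0,scc[1]=?,scc[2]=0,scc[3]=0,scc[4]=?,scc[5]=0,scc[6]=0,scc[7]=0)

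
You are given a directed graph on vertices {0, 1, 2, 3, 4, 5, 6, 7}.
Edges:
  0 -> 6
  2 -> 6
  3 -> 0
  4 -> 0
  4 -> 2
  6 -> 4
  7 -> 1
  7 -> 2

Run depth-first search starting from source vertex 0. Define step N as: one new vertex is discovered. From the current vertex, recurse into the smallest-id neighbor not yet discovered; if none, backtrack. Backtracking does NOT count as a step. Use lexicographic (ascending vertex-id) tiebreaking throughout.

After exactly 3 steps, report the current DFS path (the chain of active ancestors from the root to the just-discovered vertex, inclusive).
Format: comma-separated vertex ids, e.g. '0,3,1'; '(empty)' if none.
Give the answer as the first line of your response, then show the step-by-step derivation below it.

0,6,4

step 1: discover 0; path=0; order=0
step 2: discover 6; path=0>6; order=0,6
step 3: discover 4; path=0>6>4; order=0,6,4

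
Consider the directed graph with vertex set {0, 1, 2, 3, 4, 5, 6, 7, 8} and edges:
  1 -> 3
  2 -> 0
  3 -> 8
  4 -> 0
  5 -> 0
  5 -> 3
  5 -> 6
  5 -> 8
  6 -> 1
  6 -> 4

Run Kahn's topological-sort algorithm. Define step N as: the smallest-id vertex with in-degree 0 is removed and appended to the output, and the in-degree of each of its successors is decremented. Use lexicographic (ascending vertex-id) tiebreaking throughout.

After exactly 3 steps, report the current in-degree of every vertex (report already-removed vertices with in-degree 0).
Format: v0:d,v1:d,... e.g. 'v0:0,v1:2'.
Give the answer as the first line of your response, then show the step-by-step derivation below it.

v0:1,v1:0,v2:0,v3:1,v4:0,v5:0,v6:0,v7:0,v8:1

step 1: output 2; order=[2]; indeg=(2,1,0,2,1,0,1,0,2)
step 2: output 5; order=[2,5]; indeg=(1,1,0,1,1,0,0,0,1)
step 3: output 6; order=[2,5,6]; indeg=(1,0,0,1,0,0,0,0,1)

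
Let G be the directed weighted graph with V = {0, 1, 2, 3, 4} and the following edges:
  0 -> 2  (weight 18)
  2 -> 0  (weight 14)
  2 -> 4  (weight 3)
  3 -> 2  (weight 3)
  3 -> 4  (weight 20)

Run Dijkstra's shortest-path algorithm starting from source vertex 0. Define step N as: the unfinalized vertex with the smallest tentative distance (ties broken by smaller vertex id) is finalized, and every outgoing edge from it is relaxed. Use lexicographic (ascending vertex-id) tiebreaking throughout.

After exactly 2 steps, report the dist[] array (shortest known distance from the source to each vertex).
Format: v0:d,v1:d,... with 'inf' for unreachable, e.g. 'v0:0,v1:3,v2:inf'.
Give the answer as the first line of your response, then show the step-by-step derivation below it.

v0:0,v1:inf,v2:18,v3:inf,v4:21

step 1: dist = v0:0,v1:inf,v2:18,v3:inf,v4:inf
step 2: dist = v0:0,v1:inf,v2:18,v3:inf,v4:21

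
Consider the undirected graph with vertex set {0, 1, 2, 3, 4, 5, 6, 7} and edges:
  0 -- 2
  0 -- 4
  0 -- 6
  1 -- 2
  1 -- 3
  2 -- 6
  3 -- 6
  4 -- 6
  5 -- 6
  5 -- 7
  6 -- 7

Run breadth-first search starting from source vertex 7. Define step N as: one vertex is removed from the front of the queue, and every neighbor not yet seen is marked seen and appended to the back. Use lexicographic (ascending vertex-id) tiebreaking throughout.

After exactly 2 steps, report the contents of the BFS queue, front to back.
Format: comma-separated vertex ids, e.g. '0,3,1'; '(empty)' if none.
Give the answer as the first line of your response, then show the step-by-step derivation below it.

6

step 1: dequeue 7; queue=[5,6]; order=7
step 2: dequeue 5; queue=[6]; order=7,5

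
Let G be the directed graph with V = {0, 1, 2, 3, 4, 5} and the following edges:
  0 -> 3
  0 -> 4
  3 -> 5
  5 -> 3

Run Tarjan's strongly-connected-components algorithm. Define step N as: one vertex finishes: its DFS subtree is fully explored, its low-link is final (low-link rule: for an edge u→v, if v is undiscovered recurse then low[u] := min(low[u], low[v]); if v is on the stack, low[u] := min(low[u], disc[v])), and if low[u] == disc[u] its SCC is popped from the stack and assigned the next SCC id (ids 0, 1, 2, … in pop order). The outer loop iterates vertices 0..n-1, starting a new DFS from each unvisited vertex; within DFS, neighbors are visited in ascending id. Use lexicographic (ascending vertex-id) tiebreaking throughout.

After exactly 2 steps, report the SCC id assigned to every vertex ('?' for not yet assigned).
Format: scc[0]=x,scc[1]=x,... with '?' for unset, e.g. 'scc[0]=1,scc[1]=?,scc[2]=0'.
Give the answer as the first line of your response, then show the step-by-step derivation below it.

scc[0]=?,scc[1]=?,scc[2]=?,scc[3]=0,scc[4]=?,scc[5]=0

step 1: low=(low[0]=0,low[1]=?,low[2]=?,low[3]=1,low[4]=?,low[5]=1); scc=(scc[0]=?,scc[1]=?,scc[2]=?,scc[3]=?,scc[4]=?,scc[5]=?)
step 2: low=(low[0]=0,low[1]=?,low[2]=?,low[3]=1,low[4]=?,low[5]=1); scc=(scc[0]=?,scc[1]=?,scc[2]=?,scc[3]=0,scc[4]=?,scc[5]=0)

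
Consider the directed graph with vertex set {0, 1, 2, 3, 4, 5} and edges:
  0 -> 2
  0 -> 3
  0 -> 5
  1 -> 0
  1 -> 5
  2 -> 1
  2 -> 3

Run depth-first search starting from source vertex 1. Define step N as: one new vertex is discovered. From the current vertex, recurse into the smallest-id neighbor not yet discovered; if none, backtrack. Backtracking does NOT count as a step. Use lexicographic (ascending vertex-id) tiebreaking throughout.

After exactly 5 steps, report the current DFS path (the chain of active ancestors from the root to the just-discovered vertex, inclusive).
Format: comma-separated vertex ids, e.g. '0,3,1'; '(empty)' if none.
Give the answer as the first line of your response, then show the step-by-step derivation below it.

1,0,5

step 1: discover 1; path=1; order=1
step 2: discover 0; path=1>0; order=1,0
step 3: discover 2; path=1>0>2; order=1,0,2
step 4: discover 3; path=1>0>2>3; order=1,0,2,3
step 5: discover 5; path=1>0>5; order=1,0,2,3,5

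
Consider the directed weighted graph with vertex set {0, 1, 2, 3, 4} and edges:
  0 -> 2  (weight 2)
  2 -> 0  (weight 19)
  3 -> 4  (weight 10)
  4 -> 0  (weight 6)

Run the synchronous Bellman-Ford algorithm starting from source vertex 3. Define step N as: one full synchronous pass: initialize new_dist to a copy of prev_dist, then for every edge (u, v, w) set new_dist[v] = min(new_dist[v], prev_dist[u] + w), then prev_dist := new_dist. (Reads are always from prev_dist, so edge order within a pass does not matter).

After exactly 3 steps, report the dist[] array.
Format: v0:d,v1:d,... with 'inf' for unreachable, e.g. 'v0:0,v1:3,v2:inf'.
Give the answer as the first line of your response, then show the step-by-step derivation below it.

v0:16,v1:inf,v2:18,v3:0,v4:10

step 1: dist = v0:inf,v1:inf,v2:inf,v3:0,v4:10
step 2: dist = v0:16,v1:inf,v2:inf,v3:0,v4:10
step 3: dist = v0:16,v1:inf,v2:18,v3:0,v4:10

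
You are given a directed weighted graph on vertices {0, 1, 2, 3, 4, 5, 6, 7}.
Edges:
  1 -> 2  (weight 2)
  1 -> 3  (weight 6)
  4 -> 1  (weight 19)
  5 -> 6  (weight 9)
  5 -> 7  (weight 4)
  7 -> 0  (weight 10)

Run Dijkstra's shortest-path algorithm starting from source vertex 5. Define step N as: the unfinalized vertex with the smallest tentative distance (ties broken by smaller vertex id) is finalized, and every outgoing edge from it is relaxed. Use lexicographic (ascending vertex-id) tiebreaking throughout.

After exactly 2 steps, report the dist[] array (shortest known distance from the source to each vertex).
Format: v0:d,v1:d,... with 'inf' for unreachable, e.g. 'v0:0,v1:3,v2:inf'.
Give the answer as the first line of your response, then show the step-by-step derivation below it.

v0:14,v1:inf,v2:inf,v3:inf,v4:inf,v5:0,v6:9,v7:4

step 1: dist = v0:inf,v1:inf,v2:inf,v3:inf,v4:inf,v5:0,v6:9,v7:4
step 2: dist = v0:14,v1:inf,v2:inf,v3:inf,v4:inf,v5:0,v6:9,v7:4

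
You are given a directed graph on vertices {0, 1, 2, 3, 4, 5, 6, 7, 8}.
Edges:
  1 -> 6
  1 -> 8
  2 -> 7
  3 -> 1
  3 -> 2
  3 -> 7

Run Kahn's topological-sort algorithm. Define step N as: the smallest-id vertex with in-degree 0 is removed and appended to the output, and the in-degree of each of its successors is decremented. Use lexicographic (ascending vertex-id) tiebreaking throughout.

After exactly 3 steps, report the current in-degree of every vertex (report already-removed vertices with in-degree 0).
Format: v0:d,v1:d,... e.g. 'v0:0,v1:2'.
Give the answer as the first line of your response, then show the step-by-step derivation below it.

v0:0,v1:0,v2:0,v3:0,v4:0,v5:0,v6:0,v7:1,v8:0

step 1: output 0; order=[0]; indeg=(0,1,1,0,0,0,1,2,1)
step 2: output 3; order=[0,3]; indeg=(0,0,0,0,0,0,1,1,1)
step 3: output 1; order=[0,3,1]; indeg=(0,0,0,0,0,0,0,1,0)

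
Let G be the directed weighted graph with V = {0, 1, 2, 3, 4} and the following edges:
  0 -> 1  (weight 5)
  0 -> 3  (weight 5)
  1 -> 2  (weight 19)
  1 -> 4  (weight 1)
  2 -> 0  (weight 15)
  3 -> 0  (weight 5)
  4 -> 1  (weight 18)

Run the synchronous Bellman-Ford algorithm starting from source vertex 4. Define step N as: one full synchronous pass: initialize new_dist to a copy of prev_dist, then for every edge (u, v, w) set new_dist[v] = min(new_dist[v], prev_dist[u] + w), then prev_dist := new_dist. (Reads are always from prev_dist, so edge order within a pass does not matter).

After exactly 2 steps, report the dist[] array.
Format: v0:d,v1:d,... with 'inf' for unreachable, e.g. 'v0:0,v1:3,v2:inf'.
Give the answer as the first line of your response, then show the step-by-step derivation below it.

v0:inf,v1:18,v2:37,v3:inf,v4:0

step 1: dist = v0:inf,v1:18,v2:inf,v3:inf,v4:0
step 2: dist = v0:inf,v1:18,v2:37,v3:inf,v4:0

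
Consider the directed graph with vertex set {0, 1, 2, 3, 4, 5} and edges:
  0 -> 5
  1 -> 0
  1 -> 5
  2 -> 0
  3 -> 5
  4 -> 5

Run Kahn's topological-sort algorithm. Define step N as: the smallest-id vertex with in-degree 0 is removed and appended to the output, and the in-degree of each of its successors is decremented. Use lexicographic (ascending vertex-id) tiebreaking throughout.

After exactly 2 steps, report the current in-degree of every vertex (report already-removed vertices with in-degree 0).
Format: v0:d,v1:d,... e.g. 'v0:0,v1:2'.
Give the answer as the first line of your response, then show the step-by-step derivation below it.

v0:0,v1:0,v2:0,v3:0,v4:0,v5:3

step 1: output 1; order=[1]; indeg=(1,0,0,0,0,3)
step 2: output 2; order=[1,2]; indeg=(0,0,0,0,0,3)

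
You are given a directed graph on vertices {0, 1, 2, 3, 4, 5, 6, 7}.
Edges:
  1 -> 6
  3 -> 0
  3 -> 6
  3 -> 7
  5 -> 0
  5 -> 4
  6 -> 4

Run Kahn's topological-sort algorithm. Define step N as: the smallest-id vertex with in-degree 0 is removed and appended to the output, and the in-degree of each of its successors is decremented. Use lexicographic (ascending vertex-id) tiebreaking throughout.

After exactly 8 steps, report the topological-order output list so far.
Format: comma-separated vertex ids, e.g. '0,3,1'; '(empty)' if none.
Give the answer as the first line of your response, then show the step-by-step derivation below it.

1,2,3,5,0,6,4,7

step 1: output 1; order=[1]; indeg=(2,0,0,0,2,0,1,1)
step 2: output 2; order=[1,2]; indeg=(2,0,0,0,2,0,1,1)
step 3: output 3; order=[1,2,3]; indeg=(1,0,0,0,2,0,0,0)
step 4: output 5; order=[1,2,3,5]; indeg=(0,0,0,0,1,0,0,0)
step 5: output 0; order=[1,2,3,5,0]; indeg=(0,0,0,0,1,0,0,0)
step 6: output 6; order=[1,2,3,5,0,6]; indeg=(0,0,0,0,0,0,0,0)
step 7: output 4; order=[1,2,3,5,0,6,4]; indeg=(0,0,0,0,0,0,0,0)
step 8: output 7; order=[1,2,3,5,0,6,4,7]; indeg=(0,0,0,0,0,0,0,0)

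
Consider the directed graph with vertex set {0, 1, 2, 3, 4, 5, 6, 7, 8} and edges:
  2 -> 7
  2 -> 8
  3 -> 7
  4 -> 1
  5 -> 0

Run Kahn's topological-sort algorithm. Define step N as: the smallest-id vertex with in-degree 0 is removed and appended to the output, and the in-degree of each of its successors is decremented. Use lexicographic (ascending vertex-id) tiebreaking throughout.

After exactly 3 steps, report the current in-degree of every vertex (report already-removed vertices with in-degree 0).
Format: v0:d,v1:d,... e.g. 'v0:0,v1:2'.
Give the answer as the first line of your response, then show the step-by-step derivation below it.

v0:1,v1:0,v2:0,v3:0,v4:0,v5:0,v6:0,v7:0,v8:0

step 1: output 2; order=[2]; indeg=(1,1,0,0,0,0,0,1,0)
step 2: output 3; order=[2,3]; indeg=(1,1,0,0,0,0,0,0,0)
step 3: output 4; order=[2,3,4]; indeg=(1,0,0,0,0,0,0,0,0)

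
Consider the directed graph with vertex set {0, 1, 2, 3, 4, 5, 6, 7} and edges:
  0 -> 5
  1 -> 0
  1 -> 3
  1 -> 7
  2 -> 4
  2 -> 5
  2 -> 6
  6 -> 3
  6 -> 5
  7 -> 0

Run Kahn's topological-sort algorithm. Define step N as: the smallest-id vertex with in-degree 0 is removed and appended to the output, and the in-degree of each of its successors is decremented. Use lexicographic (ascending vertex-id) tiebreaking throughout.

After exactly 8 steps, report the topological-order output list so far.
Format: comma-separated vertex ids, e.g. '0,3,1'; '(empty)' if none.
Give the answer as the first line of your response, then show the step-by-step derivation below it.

1,2,4,6,3,7,0,5

step 1: output 1; order=[1]; indeg=(1,0,0,1,1,3,1,0)
step 2: output 2; order=[1,2]; indeg=(1,0,0,1,0,2,0,0)
step 3: output 4; order=[1,2,4]; indeg=(1,0,0,1,0,2,0,0)
step 4: output 6; order=[1,2,4,6]; indeg=(1,0,0,0,0,1,0,0)
step 5: output 3; order=[1,2,4,6,3]; indeg=(1,0,0,0,0,1,0,0)
step 6: output 7; order=[1,2,4,6,3,7]; indeg=(0,0,0,0,0,1,0,0)
step 7: output 0; order=[1,2,4,6,3,7,0]; indeg=(0,0,0,0,0,0,0,0)
step 8: output 5; order=[1,2,4,6,3,7,0,5]; indeg=(0,0,0,0,0,0,0,0)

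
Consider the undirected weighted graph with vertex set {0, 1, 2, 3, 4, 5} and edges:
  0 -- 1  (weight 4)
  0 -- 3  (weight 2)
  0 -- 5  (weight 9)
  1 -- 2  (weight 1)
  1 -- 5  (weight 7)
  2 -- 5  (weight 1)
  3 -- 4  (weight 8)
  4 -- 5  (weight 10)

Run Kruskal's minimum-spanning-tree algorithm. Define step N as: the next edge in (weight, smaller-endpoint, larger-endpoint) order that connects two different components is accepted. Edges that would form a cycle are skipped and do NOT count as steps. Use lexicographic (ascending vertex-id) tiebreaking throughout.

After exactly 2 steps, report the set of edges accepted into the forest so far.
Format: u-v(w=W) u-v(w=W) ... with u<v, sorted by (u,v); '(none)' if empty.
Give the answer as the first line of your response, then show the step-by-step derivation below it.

1-2(w=1) 2-5(w=1)

step 1: add edge 1-2 (w=1); MST = {1-2(w=1)}
step 2: add edge 2-5 (w=1); MST = {1-2(w=1) 2-5(w=1)}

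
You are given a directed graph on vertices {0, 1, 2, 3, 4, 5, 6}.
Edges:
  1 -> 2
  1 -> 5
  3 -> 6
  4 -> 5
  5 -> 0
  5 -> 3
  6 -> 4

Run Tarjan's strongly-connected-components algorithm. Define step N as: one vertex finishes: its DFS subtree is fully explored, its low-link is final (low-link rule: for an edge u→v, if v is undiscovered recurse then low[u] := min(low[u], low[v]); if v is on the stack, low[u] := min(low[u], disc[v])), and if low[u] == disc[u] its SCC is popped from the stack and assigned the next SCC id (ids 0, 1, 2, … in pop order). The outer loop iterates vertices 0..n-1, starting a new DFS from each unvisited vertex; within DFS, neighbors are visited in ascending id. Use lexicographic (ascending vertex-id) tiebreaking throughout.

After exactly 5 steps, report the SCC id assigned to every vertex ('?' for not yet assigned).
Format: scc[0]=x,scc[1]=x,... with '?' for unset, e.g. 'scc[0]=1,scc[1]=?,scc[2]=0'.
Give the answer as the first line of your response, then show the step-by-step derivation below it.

scc[0]=0,scc[1]=?,scc[2]=1,scc[3]=?,scc[4]=?,scc[5]=?,scc[6]=?

step 1: low=(low[0]=0,low[1]=?,low[2]=?,low[3]=?,low[4]=?,low[5]=?,low[6]=?); scc=(scc[0]=0,scc[1]=?,scc[2]=?,scc[3]=?,scc[4]=?,scc[5]=?,scc[6]=?)
step 2: low=(low[0]=0,low[1]=1,low[2]=2,low[3]=?,low[4]=?,low[5]=?,low[6]=?); scc=(scc[0]=0,scc[1]=?,scc[2]=1,scc[3]=?,scc[4]=?,scc[5]=?,scc[6]=?)
step 3: low=(low[0]=0,low[1]=1,low[2]=2,low[3]=4,low[4]=3,low[5]=3,low[6]=5); scc=(scc[0]=0,scc[1]=?,scc[2]=1,scc[3]=?,scc[4]=?,scc[5]=?,scc[6]=?)
step 4: low=(low[0]=0,low[1]=1,low[2]=2,low[3]=4,low[4]=3,low[5]=3,low[6]=3); scc=(scc[0]=0,scc[1]=?,scc[2]=1,scc[3]=?,scc[4]=?,scc[5]=?,scc[6]=?)
step 5: low=(low[0]=0,low[1]=1,low[2]=2,low[3]=3,low[4]=3,low[5]=3,low[6]=3); scc=(scc[0]=0,scc[1]=?,scc[2]=1,scc[3]=?,scc[4]=?,scc[5]=?,scc[6]=?)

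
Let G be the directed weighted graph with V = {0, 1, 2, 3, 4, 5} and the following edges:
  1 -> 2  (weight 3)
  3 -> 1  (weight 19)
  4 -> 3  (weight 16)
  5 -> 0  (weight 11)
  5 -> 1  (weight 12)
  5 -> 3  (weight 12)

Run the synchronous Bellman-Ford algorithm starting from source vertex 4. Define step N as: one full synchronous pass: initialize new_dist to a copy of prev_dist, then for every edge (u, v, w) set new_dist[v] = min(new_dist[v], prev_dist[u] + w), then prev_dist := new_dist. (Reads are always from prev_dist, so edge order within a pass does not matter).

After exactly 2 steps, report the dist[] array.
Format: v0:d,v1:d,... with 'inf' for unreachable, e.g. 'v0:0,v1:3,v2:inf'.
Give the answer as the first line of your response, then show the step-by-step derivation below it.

v0:inf,v1:35,v2:inf,v3:16,v4:0,v5:inf

step 1: dist = v0:inf,v1:inf,v2:inf,v3:16,v4:0,v5:inf
step 2: dist = v0:inf,v1:35,v2:inf,v3:16,v4:0,v5:inf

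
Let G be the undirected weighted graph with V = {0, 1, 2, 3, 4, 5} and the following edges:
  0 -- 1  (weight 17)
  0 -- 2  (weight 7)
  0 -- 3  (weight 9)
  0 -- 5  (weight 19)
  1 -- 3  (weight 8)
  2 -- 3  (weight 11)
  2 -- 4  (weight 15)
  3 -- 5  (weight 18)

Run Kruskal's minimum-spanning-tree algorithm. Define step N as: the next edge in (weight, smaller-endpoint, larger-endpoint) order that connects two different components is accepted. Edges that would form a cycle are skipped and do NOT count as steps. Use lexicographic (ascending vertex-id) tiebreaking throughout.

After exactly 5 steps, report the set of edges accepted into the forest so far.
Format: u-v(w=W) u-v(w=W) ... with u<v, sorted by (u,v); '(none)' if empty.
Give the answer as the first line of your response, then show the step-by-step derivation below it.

0-2(w=7) 0-3(w=9) 1-3(w=8) 2-4(w=15) 3-5(w=18)

step 1: add edge 0-2 (w=7); MST = {0-2(w=7)}
step 2: add edge 1-3 (w=8); MST = {0-2(w=7) 1-3(w=8)}
step 3: add edge 0-3 (w=9); MST = {0-2(w=7) 0-3(w=9) 1-3(w=8)}
step 4: add edge 2-4 (w=15); MST = {0-2(w=7) 0-3(w=9) 1-3(w=8) 2-4(w=15)}
step 5: add edge 3-5 (w=18); MST = {0-2(w=7) 0-3(w=9) 1-3(w=8) 2-4(w=15) 3-5(w=18)}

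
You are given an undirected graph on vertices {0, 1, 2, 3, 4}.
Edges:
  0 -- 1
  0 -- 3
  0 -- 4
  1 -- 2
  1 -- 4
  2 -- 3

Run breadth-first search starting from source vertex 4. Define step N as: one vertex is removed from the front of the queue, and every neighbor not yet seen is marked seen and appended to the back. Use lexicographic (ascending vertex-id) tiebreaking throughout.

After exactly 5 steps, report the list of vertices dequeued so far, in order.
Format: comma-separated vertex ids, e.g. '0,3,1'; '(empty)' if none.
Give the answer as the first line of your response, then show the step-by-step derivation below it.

4,0,1,3,2

step 1: dequeue 4; queue=[0,1]; order=4
step 2: dequeue 0; queue=[1,3]; order=4,0
step 3: dequeue 1; queue=[3,2]; order=4,0,1
step 4: dequeue 3; queue=[2]; order=4,0,1,3
step 5: dequeue 2; queue=[(empty)]; order=4,0,1,3,2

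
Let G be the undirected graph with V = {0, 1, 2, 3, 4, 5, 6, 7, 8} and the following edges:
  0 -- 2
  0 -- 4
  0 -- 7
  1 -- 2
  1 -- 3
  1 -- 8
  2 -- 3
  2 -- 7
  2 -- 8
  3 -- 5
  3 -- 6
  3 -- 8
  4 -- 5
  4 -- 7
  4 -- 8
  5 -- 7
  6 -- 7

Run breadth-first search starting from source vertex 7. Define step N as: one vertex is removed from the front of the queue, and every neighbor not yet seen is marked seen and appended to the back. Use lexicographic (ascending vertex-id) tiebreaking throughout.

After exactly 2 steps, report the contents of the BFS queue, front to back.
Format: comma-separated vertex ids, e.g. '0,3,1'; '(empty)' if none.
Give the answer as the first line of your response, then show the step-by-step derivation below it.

2,4,5,6

step 1: dequeue 7; queue=[0,2,4,5,6]; order=7
step 2: dequeue 0; queue=[2,4,5,6]; order=7,0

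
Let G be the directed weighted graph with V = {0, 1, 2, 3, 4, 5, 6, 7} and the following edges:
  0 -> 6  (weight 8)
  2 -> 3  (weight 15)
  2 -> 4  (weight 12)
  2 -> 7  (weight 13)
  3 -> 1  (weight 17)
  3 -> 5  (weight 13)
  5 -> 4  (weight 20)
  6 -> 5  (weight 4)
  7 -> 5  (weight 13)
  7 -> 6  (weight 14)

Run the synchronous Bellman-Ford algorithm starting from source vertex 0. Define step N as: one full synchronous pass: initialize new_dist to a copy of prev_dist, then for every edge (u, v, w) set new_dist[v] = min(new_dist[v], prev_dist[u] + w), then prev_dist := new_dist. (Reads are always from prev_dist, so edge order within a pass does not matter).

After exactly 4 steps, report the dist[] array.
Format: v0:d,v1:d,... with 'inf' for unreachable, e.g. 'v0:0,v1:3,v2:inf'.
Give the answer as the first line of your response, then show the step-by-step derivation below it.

v0:0,v1:inf,v2:inf,v3:inf,v4:32,v5:12,v6:8,v7:inf

step 1: dist = v0:0,v1:inf,v2:inf,v3:inf,v4:inf,v5:inf,v6:8,v7:inf
step 2: dist = v0:0,v1:inf,v2:inf,v3:inf,v4:inf,v5:12,v6:8,v7:inf
step 3: dist = v0:0,v1:inf,v2:inf,v3:inf,v4:32,v5:12,v6:8,v7:inf
step 4: dist = v0:0,v1:inf,v2:inf,v3:inf,v4:32,v5:12,v6:8,v7:inf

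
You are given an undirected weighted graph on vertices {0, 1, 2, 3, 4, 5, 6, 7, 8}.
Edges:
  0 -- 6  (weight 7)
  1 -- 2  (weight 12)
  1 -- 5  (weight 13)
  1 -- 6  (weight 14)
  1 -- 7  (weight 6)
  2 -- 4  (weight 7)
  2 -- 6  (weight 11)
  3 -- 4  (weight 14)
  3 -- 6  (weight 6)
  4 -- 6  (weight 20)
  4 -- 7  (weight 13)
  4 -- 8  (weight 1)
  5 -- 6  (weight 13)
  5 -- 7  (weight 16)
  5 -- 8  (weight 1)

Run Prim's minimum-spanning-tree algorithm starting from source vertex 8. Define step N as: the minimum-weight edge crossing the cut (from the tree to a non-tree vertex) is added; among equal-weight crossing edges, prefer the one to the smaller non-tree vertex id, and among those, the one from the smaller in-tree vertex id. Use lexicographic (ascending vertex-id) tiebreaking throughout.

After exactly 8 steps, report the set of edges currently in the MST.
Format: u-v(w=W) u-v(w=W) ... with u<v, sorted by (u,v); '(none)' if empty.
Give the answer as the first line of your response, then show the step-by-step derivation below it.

0-6(w=7) 1-2(w=12) 1-7(w=6) 2-4(w=7) 2-6(w=11) 3-6(w=6) 4-8(w=1) 5-8(w=1)

step 1: add edge 4-8 (w=1); MST = {4-8(w=1)}
step 2: add edge 5-8 (w=1); MST = {4-8(w=1) 5-8(w=1)}
step 3: add edge 2-4 (w=7); MST = {2-4(w=7) 4-8(w=1) 5-8(w=1)}
step 4: add edge 2-6 (w=11); MST = {2-4(w=7) 2-6(w=11) 4-8(w=1) 5-8(w=1)}
step 5: add edge 3-6 (w=6); MST = {2-4(w=7) 2-6(w=11) 3-6(w=6) 4-8(w=1) 5-8(w=1)}
step 6: add edge 0-6 (w=7); MST = {0-6(w=7) 2-4(w=7) 2-6(w=11) 3-6(w=6) 4-8(w=1) 5-8(w=1)}
step 7: add edge 1-2 (w=12); MST = {0-6(w=7) 1-2(w=12) 2-4(w=7) 2-6(w=11) 3-6(w=6) 4-8(w=1) 5-8(w=1)}
step 8: add edge 1-7 (w=6); MST = {0-6(w=7) 1-2(w=12) 1-7(w=6) 2-4(w=7) 2-6(w=11) 3-6(w=6) 4-8(w=1) 5-8(w=1)}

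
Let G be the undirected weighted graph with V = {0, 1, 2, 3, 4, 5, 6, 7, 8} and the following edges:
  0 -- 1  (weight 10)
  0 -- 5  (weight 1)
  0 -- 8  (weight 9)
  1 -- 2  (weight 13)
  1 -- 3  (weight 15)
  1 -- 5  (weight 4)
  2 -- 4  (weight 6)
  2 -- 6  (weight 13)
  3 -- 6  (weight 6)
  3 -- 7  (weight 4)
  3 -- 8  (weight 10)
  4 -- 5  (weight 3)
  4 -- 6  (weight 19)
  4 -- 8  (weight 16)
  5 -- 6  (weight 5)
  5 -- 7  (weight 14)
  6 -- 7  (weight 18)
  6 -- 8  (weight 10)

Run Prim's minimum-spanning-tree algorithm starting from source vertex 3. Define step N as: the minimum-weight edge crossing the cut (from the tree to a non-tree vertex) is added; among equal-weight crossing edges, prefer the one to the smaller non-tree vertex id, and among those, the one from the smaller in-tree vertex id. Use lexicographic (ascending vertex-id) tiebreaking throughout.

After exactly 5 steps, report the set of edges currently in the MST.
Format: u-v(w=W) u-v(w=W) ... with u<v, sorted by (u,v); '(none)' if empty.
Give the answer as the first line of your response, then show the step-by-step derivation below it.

0-5(w=1) 3-6(w=6) 3-7(w=4) 4-5(w=3) 5-6(w=5)

step 1: add edge 3-7 (w=4); MST = {3-7(w=4)}
step 2: add edge 3-6 (w=6); MST = {3-6(w=6) 3-7(w=4)}
step 3: add edge 5-6 (w=5); MST = {3-6(w=6) 3-7(w=4) 5-6(w=5)}
step 4: add edge 0-5 (w=1); MST = {0-5(w=1) 3-6(w=6) 3-7(w=4) 5-6(w=5)}
step 5: add edge 4-5 (w=3); MST = {0-5(w=1) 3-6(w=6) 3-7(w=4) 4-5(w=3) 5-6(w=5)}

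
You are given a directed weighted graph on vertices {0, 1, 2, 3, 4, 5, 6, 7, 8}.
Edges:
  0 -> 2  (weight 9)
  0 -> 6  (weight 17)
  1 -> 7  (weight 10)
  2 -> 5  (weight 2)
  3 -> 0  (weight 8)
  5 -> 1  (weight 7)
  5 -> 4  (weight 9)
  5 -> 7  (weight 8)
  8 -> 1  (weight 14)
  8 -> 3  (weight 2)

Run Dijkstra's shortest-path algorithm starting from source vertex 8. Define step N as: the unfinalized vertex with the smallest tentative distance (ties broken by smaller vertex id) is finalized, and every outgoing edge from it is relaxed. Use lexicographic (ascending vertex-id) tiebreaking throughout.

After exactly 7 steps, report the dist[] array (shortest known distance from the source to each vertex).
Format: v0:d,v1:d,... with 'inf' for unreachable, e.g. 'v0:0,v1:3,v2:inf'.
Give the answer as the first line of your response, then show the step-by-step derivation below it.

v0:10,v1:14,v2:19,v3:2,v4:30,v5:21,v6:27,v7:24,v8:0

step 1: dist = v0:inf,v1:14,v2:inf,v3:2,v4:inf,v5:inf,v6:inf,v7:inf,v8:0
step 2: dist = v0:10,v1:14,v2:inf,v3:2,v4:inf,v5:inf,v6:inf,v7:inf,v8:0
step 3: dist = v0:10,v1:14,v2:19,v3:2,v4:inf,v5:inf,v6:27,v7:inf,v8:0
step 4: dist = v0:10,v1:14,v2:19,v3:2,v4:inf,v5:inf,v6:27,v7:24,v8:0
step 5: dist = v0:10,v1:14,v2:19,v3:2,v4:inf,v5:21,v6:27,v7:24,v8:0
step 6: dist = v0:10,v1:14,v2:19,v3:2,v4:30,v5:21,v6:27,v7:24,v8:0
step 7: dist = v0:10,v1:14,v2:19,v3:2,v4:30,v5:21,v6:27,v7:24,v8:0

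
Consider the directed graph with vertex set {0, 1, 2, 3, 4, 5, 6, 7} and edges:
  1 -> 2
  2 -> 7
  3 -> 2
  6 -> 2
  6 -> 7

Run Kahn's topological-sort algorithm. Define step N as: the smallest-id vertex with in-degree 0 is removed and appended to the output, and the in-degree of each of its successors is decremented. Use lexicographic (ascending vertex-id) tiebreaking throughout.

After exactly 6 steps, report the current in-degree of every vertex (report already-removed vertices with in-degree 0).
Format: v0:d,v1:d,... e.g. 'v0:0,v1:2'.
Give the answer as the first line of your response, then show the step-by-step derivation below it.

v0:0,v1:0,v2:0,v3:0,v4:0,v5:0,v6:0,v7:1

step 1: output 0; order=[0]; indeg=(0,0,3,0,0,0,0,2)
step 2: output 1; order=[0,1]; indeg=(0,0,2,0,0,0,0,2)
step 3: output 3; order=[0,1,3]; indeg=(0,0,1,0,0,0,0,2)
step 4: output 4; order=[0,1,3,4]; indeg=(0,0,1,0,0,0,0,2)
step 5: output 5; order=[0,1,3,4,5]; indeg=(0,0,1,0,0,0,0,2)
step 6: output 6; order=[0,1,3,4,5,6]; indeg=(0,0,0,0,0,0,0,1)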